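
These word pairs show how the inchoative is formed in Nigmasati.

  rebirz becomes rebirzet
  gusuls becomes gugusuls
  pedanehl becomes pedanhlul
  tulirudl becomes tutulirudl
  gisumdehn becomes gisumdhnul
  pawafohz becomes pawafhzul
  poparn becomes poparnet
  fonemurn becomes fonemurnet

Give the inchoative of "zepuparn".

fonemurn and gisumdehn both end in -n yet inflect differently (fonemurnet, gisumdhnul), so the final letter is not what conditions the rule; the second-to-last letter is.
"zepuparn" has second-to-last letter 'r'. The stems whose second-to-last letter is 'r' (fonemurn → fonemurnet, rebirz → rebirzet, poparn → poparnet) add -et.
The other patterns: stems whose second-to-last letter is 'h' delete the last vowel and add -ul; stems whose second-to-last letter is 'd' or 'l' repeat the first consonant+vowel as a prefix.
So zepuparn → zepuparnet.

zepuparnet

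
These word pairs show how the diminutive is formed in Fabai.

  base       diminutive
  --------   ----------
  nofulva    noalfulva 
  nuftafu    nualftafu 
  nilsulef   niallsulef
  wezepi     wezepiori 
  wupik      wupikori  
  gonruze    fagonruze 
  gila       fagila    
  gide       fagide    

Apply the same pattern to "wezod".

nofulva and gila both end in -a yet inflect differently (noalfulva, fagila), so the final letter is not what conditions the rule; the first letter is.
"wezod" begins with w-. The stems beginning with w- (wezepi → wezepiori, wupik → wupikori) add -ori.
The other patterns: stems beginning with n- insert -al- after the first vowel; stems beginning with g- add the prefix fa-.
So wezod → wezodori.

wezodori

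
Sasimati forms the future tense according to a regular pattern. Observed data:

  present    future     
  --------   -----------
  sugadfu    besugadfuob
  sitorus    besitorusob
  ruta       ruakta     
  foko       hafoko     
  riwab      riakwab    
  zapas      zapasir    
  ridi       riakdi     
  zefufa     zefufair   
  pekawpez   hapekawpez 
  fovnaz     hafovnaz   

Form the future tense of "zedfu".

zedfuir

ruta and zefufa both end in -a yet inflect differently (ruakta, zefufair), so the final letter is not what conditions the rule; the first letter is.
"zedfu" begins with z-. The stems beginning with z- (zefufa → zefufair, zapas → zapasir) add -ir.
The other patterns: stems beginning with r- insert -ak- after the first vowel; stems beginning with f- or p- add the prefix ha-; stems beginning with s- add be- … -ob around the stem.
So zedfu → zedfuir.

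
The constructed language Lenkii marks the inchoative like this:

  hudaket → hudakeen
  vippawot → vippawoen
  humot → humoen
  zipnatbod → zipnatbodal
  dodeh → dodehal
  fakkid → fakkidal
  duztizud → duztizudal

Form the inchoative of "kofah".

vippawot and zipnatbod both have last vowel 'o' yet inflect differently (vippawoen, zipnatbodal), so the last vowel is not what conditions the rule; the final letter is.
"kofah" ends in -h. The one such stem in the data (dodeh → dodehal) adds -al, so the same rule applies.
The other pattern: stems ending in -t drop the final letter and add -en.
So kofah → kofahal.

kofahal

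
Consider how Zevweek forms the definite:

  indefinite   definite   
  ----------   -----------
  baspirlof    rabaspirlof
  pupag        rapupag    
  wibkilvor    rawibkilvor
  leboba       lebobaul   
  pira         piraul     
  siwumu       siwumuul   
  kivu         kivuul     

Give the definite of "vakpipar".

pupag and leboba both have last vowel 'a' yet inflect differently (rapupag, lebobaul), so the last vowel is not what conditions the rule; whether the stem ends in a vowel or a consonant is.
"vakpipar" ends in a consonant. The stems ending in a consonant (baspirlof → rabaspirlof, pupag → rapupag, wibkilvor → rawibkilvor) add the prefix ra-.
The other pattern: stems ending in a vowel add -ul.
So vakpipar → ravakpipar.

ravakpipar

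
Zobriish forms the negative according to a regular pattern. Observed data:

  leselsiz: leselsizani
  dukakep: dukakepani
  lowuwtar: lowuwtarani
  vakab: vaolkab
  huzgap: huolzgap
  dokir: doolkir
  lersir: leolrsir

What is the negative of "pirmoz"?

piolrmoz

dukakep and huzgap both end in -p yet inflect differently (dukakepani, huolzgap), so the final letter is not what conditions the rule; the number of vowels is.
"pirmoz" has 2 vowels. The stems with 2 vowels (vakab → vaolkab, huzgap → huolzgap, dokir → doolkir) insert -ol- after the first vowel.
So pirmoz → piolrmoz.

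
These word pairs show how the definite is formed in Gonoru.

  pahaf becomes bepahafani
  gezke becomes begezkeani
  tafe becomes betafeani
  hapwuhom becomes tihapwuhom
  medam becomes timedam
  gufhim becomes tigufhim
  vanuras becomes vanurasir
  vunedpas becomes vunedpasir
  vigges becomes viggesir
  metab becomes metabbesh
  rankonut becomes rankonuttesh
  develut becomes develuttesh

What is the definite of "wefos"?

pahaf and medam both have last vowel 'a' yet inflect differently (bepahafani, timedam), so the last vowel is not what conditions the rule; the final letter is.
"wefos" ends in -s. The stems ending in -s (vanuras → vanurasir, vunedpas → vunedpasir, vigges → viggesir) add -ir.
The other patterns: stems ending in -e or -f add be- … -ani around the stem; stems ending in -m add the prefix ti-; stems ending in -b or -t double the final consonant and add -esh.
So wefos → wefosir.

wefosir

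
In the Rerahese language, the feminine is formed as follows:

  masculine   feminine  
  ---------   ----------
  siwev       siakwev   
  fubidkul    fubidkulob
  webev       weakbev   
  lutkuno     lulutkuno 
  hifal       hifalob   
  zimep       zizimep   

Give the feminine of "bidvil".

bidvilob

"bidvil" ends in -l. The stems ending in -l (fubidkul → fubidkulob, hifal → hifalob) add -ob.
So bidvil → bidvilob.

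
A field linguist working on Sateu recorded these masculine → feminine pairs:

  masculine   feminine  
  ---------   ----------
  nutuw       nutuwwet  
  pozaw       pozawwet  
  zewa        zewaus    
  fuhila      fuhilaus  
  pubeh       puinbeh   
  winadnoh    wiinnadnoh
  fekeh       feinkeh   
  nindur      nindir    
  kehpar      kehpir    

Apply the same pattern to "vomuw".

vomuwwet

pozaw and zewa both have last vowel 'a' yet inflect differently (pozawwet, zewaus), so the last vowel is not what conditions the rule; the final letter is.
"vomuw" ends in -w. The stems ending in -w (nutuw → nutuwwet, pozaw → pozawwet) double the final consonant and add -et.
The other patterns: stems ending in -a add -us; stems ending in -h insert -in- after the first vowel; stems ending in -r change the last vowel to 'i'.
So vomuw → vomuwwet.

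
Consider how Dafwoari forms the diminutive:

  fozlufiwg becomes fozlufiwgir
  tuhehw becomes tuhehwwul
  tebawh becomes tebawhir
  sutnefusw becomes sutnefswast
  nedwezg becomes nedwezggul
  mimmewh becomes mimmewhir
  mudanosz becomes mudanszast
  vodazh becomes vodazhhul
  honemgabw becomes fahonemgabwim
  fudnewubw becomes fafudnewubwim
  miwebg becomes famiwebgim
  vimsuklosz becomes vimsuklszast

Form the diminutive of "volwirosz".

"volwirosz" has second-to-last letter 's'. The stems whose second-to-last letter is 's' (sutnefusw → sutnefswast, mudanosz → mudanszast, vimsuklosz → vimsuklszast) delete the last vowel and add -ast.
The other patterns: stems whose second-to-last letter is 'b' add fa- … -im around the stem; stems whose second-to-last letter is 'w' add -ir; stems whose second-to-last letter is 'h' or 'z' double the final consonant and add -ul.
So volwirosz → volwirszast.

volwirszast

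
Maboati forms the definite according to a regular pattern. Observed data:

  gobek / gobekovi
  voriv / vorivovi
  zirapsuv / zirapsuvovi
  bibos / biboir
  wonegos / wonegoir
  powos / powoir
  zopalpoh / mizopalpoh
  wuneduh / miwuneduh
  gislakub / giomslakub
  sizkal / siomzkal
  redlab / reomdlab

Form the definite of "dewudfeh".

bibos and zopalpoh both have last vowel 'o' yet inflect differently (biboir, mizopalpoh), so the last vowel is not what conditions the rule; the final letter is.
"dewudfeh" ends in -h. The stems ending in -h (zopalpoh → mizopalpoh, wuneduh → miwuneduh) add the prefix mi-.
So dewudfeh → midewudfeh.

midewudfeh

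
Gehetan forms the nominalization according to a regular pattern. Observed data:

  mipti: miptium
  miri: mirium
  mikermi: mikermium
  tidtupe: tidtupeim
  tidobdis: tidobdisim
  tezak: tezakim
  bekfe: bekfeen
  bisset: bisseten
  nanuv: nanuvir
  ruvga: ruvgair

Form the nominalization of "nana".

tidtupe and bekfe both end in -e yet inflect differently (tidtupeim, bekfeen), so the final letter is not what conditions the rule; the first letter is.
"nana" begins with n-. The one such stem in the data (nanuv → nanuvir) adds -ir, so the same rule applies.
So nana → nanair.

nanair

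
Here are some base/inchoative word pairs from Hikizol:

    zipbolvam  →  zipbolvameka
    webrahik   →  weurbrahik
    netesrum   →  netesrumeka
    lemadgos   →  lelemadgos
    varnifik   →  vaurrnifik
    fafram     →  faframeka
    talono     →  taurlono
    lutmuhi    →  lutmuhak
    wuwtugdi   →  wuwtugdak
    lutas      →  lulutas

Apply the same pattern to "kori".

korak

"kori" ends in -i. The stems ending in -i (lutmuhi → lutmuhak, wuwtugdi → wuwtugdak) drop the final letter and add -ak.
So kori → korak.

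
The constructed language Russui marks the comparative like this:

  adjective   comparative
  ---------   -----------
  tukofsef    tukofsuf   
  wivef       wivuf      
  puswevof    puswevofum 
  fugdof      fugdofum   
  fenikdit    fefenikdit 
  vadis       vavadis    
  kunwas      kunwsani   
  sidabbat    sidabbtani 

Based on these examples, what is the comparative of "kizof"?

kizofum

"kizof" has last vowel 'o'. The stems whose last vowel is 'o' (puswevof → puswevofum, fugdof → fugdofum) add -um.
So kizof → kizofum.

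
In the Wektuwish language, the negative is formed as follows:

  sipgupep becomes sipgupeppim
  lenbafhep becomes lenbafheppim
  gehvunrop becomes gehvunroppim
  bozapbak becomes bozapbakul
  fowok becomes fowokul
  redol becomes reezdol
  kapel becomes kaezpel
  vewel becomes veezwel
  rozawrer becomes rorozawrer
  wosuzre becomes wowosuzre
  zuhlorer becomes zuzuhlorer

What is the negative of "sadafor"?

sasadafor

gehvunrop and fowok both have last vowel 'o' yet inflect differently (gehvunroppim, fowokul), so the last vowel is not what conditions the rule; the final letter is.
"sadafor" ends in -r. The stems ending in -r (rozawrer → rorozawrer, zuhlorer → zuzuhlorer) repeat the first consonant+vowel as a prefix.
So sadafor → sasadafor.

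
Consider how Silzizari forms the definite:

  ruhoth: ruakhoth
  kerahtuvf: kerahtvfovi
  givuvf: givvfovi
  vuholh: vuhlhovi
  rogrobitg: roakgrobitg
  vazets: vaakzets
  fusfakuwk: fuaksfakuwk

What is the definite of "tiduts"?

"tiduts" has second-to-last letter 't'. The stems whose second-to-last letter is 't' (rogrobitg → roakgrobitg, vazets → vaakzets, ruhoth → ruakhoth) insert -ak- after the first vowel.
The other pattern: stems whose second-to-last letter is 'l' or 'v' delete the last vowel and add -ovi.
So tiduts → tiakduts.

tiakduts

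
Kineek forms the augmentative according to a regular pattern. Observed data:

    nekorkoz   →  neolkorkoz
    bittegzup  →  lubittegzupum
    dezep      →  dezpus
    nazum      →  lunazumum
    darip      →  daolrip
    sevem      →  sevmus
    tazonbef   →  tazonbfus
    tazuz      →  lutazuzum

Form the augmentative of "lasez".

laszus

bittegzup and dezep both end in -p yet inflect differently (lubittegzupum, dezpus), so the final letter is not what conditions the rule; the last vowel is.
"lasez" has last vowel 'e'. The stems whose last vowel is 'e' (tazonbef → tazonbfus, dezep → dezpus, sevem → sevmus) delete the last vowel and add -us.
So lasez → laszus.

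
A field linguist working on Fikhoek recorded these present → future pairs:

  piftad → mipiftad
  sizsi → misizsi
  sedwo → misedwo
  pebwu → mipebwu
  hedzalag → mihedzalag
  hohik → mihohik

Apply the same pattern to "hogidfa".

mihogidfa

Every pair shown (piftad → mipiftad, sizsi → misizsi, sedwo → misedwo, …) follows the same rule: add the prefix mi-.
So hogidfa → mihogidfa.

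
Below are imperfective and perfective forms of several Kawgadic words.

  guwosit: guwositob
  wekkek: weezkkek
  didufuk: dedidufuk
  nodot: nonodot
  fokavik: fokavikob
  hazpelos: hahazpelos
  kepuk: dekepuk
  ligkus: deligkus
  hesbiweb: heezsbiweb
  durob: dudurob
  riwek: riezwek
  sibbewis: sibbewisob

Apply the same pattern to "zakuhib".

zakuhibob

fokavik and wekkek both end in -k yet inflect differently (fokavikob, weezkkek), so the final letter is not what conditions the rule; the last vowel is.
"zakuhib" has last vowel 'i'. The stems whose last vowel is 'i' (fokavik → fokavikob, guwosit → guwositob, sibbewis → sibbewisob) add -ob.
The other patterns: stems whose last vowel is 'e' insert -ez- after the first vowel; stems whose last vowel is 'u' add the prefix de-; stems whose last vowel is 'o' repeat the first consonant+vowel as a prefix.
So zakuhib → zakuhibob.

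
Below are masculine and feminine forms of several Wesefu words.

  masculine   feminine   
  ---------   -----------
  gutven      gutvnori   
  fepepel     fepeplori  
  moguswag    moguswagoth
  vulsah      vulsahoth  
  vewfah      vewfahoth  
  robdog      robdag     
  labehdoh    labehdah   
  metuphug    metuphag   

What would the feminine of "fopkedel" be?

moguswag and robdog both end in -g yet inflect differently (moguswagoth, robdag), so the final letter is not what conditions the rule; the last vowel is.
"fopkedel" has last vowel 'e'. The stems whose last vowel is 'e' (gutven → gutvnori, fepepel → fepeplori) delete the last vowel and add -ori.
The other patterns: stems whose last vowel is 'a' add -oth; stems whose last vowel is 'o' or 'u' change the last vowel to 'a'.
So fopkedel → fopkedlori.

fopkedlori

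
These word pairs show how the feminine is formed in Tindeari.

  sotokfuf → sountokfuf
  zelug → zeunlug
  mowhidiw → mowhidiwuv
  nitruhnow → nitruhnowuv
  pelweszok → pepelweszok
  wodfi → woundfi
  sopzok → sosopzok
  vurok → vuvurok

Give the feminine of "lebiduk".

lelebiduk

"lebiduk" ends in -k. The stems ending in -k (pelweszok → pepelweszok, vurok → vuvurok, sopzok → sosopzok) repeat the first consonant+vowel as a prefix.
The other patterns: stems ending in -w add -uv; stems ending in -f, -g or -i insert -un- after the first vowel.
So lebiduk → lelebiduk.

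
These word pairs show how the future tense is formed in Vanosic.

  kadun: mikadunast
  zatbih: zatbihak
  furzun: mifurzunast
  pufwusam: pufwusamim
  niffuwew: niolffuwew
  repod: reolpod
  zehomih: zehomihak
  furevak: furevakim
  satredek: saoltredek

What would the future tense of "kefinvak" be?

kefinvakim

"kefinvak" has last vowel 'a'. The stems whose last vowel is 'a' (pufwusam → pufwusamim, furevak → furevakim) add -im.
The other patterns: stems whose last vowel is 'e' or 'o' insert -ol- after the first vowel; stems whose last vowel is 'i' add -ak; stems whose last vowel is 'u' add mi- … -ast around the stem.
So kefinvak → kefinvakim.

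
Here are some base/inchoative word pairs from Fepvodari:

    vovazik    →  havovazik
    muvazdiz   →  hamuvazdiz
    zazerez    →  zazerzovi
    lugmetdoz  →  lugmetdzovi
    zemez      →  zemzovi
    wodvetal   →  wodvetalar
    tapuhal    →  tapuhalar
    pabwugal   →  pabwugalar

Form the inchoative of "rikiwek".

muvazdiz and zazerez both end in -z yet inflect differently (hamuvazdiz, zazerzovi), so the final letter is not what conditions the rule; the last vowel is.
"rikiwek" has last vowel 'e'. The stems whose last vowel is 'e' (zazerez → zazerzovi, zemez → zemzovi) delete the last vowel and add -ovi.
So rikiwek → rikiwkovi.

rikiwkovi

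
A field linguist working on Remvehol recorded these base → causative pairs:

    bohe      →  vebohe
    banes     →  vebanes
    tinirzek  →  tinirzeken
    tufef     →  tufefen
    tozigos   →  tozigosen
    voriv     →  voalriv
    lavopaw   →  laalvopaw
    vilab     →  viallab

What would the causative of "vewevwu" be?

vealwevwu

banes and tozigos both end in -s yet inflect differently (vebanes, tozigosen), so the final letter is not what conditions the rule; the first letter is.
"vewevwu" begins with v-. The stems beginning with v- (voriv → voalriv, vilab → viallab) insert -al- after the first vowel.
So vewevwu → vealwevwu.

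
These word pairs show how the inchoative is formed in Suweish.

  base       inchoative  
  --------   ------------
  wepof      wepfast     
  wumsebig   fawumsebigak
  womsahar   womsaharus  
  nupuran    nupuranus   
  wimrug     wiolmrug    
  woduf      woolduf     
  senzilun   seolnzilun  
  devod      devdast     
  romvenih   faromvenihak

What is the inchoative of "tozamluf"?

toolzamluf

nupuran and senzilun both end in -n yet inflect differently (nupuranus, seolnzilun), so the final letter is not what conditions the rule; the last vowel is.
"tozamluf" has last vowel 'u'. The stems whose last vowel is 'u' (woduf → woolduf, senzilun → seolnzilun, wimrug → wiolmrug) insert -ol- after the first vowel.
So tozamluf → toolzamluf.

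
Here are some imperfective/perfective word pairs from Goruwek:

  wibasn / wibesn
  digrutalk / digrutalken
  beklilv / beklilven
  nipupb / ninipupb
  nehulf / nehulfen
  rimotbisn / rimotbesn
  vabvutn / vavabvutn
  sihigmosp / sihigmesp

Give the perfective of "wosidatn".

wowosidatn

"wosidatn" has second-to-last letter 't'. The one such stem in the data (vabvutn → vavabvutn) repeats the first consonant+vowel as a prefix (as does nipupb), so the same rule applies.
So wosidatn → wowosidatn.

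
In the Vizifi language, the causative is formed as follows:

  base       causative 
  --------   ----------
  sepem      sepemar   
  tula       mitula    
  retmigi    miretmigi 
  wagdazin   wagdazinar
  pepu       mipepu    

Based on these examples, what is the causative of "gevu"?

migevu

retmigi and wagdazin both have last vowel 'i' yet inflect differently (miretmigi, wagdazinar), so the last vowel is not what conditions the rule; whether the stem ends in a vowel or a consonant is.
"gevu" ends in a vowel. The stems ending in a vowel (tula → mitula, pepu → mipepu, retmigi → miretmigi) add the prefix mi-.
The other pattern: stems ending in a consonant add -ar.
So gevu → migevu.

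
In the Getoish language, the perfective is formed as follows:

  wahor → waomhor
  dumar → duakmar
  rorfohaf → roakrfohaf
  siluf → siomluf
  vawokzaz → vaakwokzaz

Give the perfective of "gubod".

guombod

"gubod" has last vowel 'o'. The one such stem in the data (wahor → waomhor) inserts -om- after the first vowel (as does siluf), so the same rule applies.
The other pattern: stems whose last vowel is 'a' insert -ak- after the first vowel.
So gubod → guombod.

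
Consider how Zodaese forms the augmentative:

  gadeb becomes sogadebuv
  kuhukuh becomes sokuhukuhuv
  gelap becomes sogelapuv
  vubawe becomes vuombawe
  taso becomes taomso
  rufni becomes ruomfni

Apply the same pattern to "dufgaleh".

sodufgalehuv

"dufgaleh" ends in a consonant. The stems ending in a consonant (gadeb → sogadebuv, kuhukuh → sokuhukuhuv, gelap → sogelapuv) add so- … -uv around the stem.
So dufgaleh → sodufgalehuv.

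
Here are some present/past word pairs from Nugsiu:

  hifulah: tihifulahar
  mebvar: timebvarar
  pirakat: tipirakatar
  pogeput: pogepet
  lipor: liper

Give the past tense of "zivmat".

tizivmatar

"zivmat" has last vowel 'a'. The stems whose last vowel is 'a' (mebvar → timebvarar, pirakat → tipirakatar, hifulah → tihifulahar) add ti- … -ar around the stem.
The other pattern: stems whose last vowel is 'o' or 'u' change the last vowel to 'e'.
So zivmat → tizivmatar.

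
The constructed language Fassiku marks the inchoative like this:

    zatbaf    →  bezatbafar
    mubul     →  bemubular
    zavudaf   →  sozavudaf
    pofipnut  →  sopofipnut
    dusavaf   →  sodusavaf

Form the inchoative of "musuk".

bemusukar

zatbaf and zavudaf both end in -f yet inflect differently (bezatbafar, sozavudaf), so the final letter is not what conditions the rule; the number of vowels is.
"musuk" has 2 vowels. The stems with 2 vowels (zatbaf → bezatbafar, mubul → bemubular) add be- … -ar around the stem.
The other pattern: stems with 3 vowels add the prefix so-.
So musuk → bemusukar.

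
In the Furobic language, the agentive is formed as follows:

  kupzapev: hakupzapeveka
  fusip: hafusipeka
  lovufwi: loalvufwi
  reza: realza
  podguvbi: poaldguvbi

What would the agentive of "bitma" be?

bialtma

fusip and lovufwi both have last vowel 'i' yet inflect differently (hafusipeka, loalvufwi), so the last vowel is not what conditions the rule; whether the stem ends in a vowel or a consonant is.
"bitma" ends in a vowel. The stems ending in a vowel (lovufwi → loalvufwi, reza → realza, podguvbi → poaldguvbi) insert -al- after the first vowel.
The other pattern: stems ending in a consonant add ha- … -eka around the stem.
So bitma → bialtma.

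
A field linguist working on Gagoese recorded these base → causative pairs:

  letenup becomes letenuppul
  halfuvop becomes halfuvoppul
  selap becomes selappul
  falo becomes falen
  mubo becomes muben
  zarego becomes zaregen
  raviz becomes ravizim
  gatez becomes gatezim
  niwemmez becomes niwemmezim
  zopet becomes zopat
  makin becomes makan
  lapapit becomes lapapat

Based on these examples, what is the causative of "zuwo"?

zuwen

halfuvop and falo both have last vowel 'o' yet inflect differently (halfuvoppul, falen), so the last vowel is not what conditions the rule; the final letter is.
"zuwo" ends in -o. The stems ending in -o (falo → falen, mubo → muben, zarego → zaregen) drop the final letter and add -en.
So zuwo → zuwen.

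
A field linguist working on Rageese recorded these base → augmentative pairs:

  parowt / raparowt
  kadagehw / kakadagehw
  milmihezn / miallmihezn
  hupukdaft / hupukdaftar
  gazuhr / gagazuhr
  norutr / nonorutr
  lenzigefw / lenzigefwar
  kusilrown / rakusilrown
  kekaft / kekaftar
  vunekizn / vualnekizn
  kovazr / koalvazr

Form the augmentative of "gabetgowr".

parowt and hupukdaft both end in -t yet inflect differently (raparowt, hupukdaftar), so the final letter is not what conditions the rule; the second-to-last letter is.
"gabetgowr" has second-to-last letter 'w'. The stems whose second-to-last letter is 'w' (kusilrown → rakusilrown, parowt → raparowt) add the prefix ra-.
The other patterns: stems whose second-to-last letter is 'f' add -ar; stems whose second-to-last letter is 'h' or 't' repeat the first consonant+vowel as a prefix; stems whose second-to-last letter is 'z' insert -al- after the first vowel.
So gabetgowr → ragabetgowr.

ragabetgowr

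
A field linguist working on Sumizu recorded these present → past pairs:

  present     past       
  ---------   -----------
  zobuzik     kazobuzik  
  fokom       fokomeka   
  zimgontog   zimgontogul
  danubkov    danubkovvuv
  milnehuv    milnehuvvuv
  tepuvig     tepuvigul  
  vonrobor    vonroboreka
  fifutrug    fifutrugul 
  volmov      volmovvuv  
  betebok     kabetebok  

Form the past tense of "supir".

tepuvig and zobuzik both have last vowel 'i' yet inflect differently (tepuvigul, kazobuzik), so the last vowel is not what conditions the rule; the final letter is.
"supir" ends in -r. The one such stem in the data (vonrobor → vonroboreka) adds -eka, so the same rule applies.
The other patterns: stems ending in -g add -ul; stems ending in -k add the prefix ka-; stems ending in -v double the final consonant and add -uv.
So supir → supireka.

supireka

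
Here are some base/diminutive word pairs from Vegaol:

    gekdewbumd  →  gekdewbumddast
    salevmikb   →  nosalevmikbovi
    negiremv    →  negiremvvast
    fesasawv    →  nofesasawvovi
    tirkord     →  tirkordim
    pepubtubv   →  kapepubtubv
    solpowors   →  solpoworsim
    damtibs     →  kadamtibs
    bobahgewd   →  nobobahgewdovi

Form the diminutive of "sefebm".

kasefebm

negiremv and pepubtubv both end in -v yet inflect differently (negiremvvast, kapepubtubv), so the final letter is not what conditions the rule; the second-to-last letter is.
"sefebm" has second-to-last letter 'b'. The stems whose second-to-last letter is 'b' (damtibs → kadamtibs, pepubtubv → kapepubtubv) add the prefix ka-.
The other patterns: stems whose second-to-last letter is 'm' double the final consonant and add -ast; stems whose second-to-last letter is 'r' add -im; stems whose second-to-last letter is 'k' or 'w' add no- … -ovi around the stem.
So sefebm → kasefebm.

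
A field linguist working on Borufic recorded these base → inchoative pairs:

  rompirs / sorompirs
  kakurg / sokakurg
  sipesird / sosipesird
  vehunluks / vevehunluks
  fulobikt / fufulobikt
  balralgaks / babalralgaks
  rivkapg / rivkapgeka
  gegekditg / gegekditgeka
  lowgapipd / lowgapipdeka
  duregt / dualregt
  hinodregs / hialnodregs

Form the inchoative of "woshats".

rompirs and vehunluks both end in -s yet inflect differently (sorompirs, vevehunluks), so the final letter is not what conditions the rule; the second-to-last letter is.
"woshats" has second-to-last letter 't'. The one such stem in the data (gegekditg → gegekditgeka) adds -eka, so the same rule applies.
The other patterns: stems whose second-to-last letter is 'r' add the prefix so-; stems whose second-to-last letter is 'k' repeat the first consonant+vowel as a prefix; stems whose second-to-last letter is 'g' insert -al- after the first vowel.
So woshats → woshatseka.

woshatseka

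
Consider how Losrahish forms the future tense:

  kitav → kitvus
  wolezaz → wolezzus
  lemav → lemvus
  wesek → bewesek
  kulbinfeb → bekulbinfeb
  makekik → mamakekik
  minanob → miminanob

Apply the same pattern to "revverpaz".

"revverpaz" has last vowel 'a'. The stems whose last vowel is 'a' (kitav → kitvus, wolezaz → wolezzus, lemav → lemvus) delete the last vowel and add -us.
So revverpaz → revverpzus.

revverpzus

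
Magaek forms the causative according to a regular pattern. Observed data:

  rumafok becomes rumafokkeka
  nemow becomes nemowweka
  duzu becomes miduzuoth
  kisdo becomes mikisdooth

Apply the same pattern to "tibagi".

rumafok and kisdo both have last vowel 'o' yet inflect differently (rumafokkeka, mikisdooth), so the last vowel is not what conditions the rule; whether the stem ends in a vowel or a consonant is.
"tibagi" ends in a vowel. The stems ending in a vowel (duzu → miduzuoth, kisdo → mikisdooth) add mi- … -oth around the stem.
The other pattern: stems ending in a consonant double the final consonant and add -eka.
So tibagi → mitibagioth.

mitibagioth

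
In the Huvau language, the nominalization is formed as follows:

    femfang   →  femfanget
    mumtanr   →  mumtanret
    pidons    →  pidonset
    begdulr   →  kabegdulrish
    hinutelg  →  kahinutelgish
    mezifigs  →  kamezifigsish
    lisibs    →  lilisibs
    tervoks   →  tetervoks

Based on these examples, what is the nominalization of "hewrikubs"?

mumtanr and begdulr both end in -r yet inflect differently (mumtanret, kabegdulrish), so the final letter is not what conditions the rule; the second-to-last letter is.
"hewrikubs" has second-to-last letter 'b'. The one such stem in the data (lisibs → lilisibs) repeats the first consonant+vowel as a prefix (as does tervoks), so the same rule applies.
So hewrikubs → hehewrikubs.

hehewrikubs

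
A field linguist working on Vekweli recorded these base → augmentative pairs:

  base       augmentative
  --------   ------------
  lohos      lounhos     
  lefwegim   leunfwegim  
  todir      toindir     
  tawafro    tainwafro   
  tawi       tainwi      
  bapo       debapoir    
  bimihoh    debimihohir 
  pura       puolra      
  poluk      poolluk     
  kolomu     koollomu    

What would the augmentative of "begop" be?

debegopir

tawafro and bapo both end in -o yet inflect differently (tainwafro, debapoir), so the final letter is not what conditions the rule; the first letter is.
"begop" begins with b-. The stems beginning with b- (bapo → debapoir, bimihoh → debimihohir) add de- … -ir around the stem.
So begop → debegopir.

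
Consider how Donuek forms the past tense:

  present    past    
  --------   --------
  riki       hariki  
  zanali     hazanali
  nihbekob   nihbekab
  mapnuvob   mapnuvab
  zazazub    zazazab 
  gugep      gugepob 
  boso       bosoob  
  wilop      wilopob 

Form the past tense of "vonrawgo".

nihbekob and boso both have last vowel 'o' yet inflect differently (nihbekab, bosoob), so the last vowel is not what conditions the rule; the final letter is.
"vonrawgo" ends in -o. The one such stem in the data (boso → bosoob) adds -ob, so the same rule applies.
The other patterns: stems ending in -i add the prefix ha-; stems ending in -b change the last vowel to 'a'.
So vonrawgo → vonrawgoob.

vonrawgoob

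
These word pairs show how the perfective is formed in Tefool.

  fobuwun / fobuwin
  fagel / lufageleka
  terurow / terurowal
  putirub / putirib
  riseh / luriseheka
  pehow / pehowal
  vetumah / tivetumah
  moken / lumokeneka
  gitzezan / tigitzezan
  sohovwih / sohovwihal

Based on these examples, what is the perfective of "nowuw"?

nowiw

gitzezan and fobuwun both end in -n yet inflect differently (tigitzezan, fobuwin), so the final letter is not what conditions the rule; the last vowel is.
"nowuw" has last vowel 'u'. The stems whose last vowel is 'u' (putirub → putirib, fobuwun → fobuwin) change the last vowel to 'i'.
So nowuw → nowiw.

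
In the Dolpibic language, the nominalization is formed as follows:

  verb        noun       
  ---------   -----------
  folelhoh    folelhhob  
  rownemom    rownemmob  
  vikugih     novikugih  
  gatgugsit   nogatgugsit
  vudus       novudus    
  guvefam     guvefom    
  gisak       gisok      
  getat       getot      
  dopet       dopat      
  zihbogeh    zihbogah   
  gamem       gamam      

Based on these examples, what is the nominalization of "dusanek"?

"dusanek" has last vowel 'e'. The stems whose last vowel is 'e' (dopet → dopat, zihbogeh → zihbogah, gamem → gamam) change the last vowel to 'a'.
So dusanek → dusanak.

dusanak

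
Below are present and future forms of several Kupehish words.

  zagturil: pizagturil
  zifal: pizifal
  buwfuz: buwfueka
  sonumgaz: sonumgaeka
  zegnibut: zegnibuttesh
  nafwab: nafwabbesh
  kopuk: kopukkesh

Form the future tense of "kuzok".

kuzokkesh

zifal and sonumgaz both have last vowel 'a' yet inflect differently (pizifal, sonumgaeka), so the last vowel is not what conditions the rule; the final letter is.
"kuzok" ends in -k. The one such stem in the data (kopuk → kopukkesh) doubles the final consonant and adds -esh (as do zegnibut, nafwab), so the same rule applies.
The other patterns: stems ending in -l add the prefix pi-; stems ending in -z drop the final letter and add -eka.
So kuzok → kuzokkesh.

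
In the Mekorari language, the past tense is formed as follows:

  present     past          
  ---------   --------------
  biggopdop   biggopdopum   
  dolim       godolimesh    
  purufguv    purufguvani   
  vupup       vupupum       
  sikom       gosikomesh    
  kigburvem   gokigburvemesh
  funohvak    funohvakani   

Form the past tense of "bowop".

biggopdop and sikom both have last vowel 'o' yet inflect differently (biggopdopum, gosikomesh), so the last vowel is not what conditions the rule; the final letter is.
"bowop" ends in -p. The stems ending in -p (biggopdop → biggopdopum, vupup → vupupum) add -um.
So bowop → bowopum.

bowopum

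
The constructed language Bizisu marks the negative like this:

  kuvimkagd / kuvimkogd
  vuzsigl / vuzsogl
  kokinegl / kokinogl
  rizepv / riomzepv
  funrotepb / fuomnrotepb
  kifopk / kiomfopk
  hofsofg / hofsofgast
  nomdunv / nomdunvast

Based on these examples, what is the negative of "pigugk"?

rizepv and nomdunv both end in -v yet inflect differently (riomzepv, nomdunvast), so the final letter is not what conditions the rule; the second-to-last letter is.
"pigugk" has second-to-last letter 'g'. The stems whose second-to-last letter is 'g' (kuvimkagd → kuvimkogd, vuzsigl → vuzsogl, kokinegl → kokinogl) change the last vowel to 'o'.
The other patterns: stems whose second-to-last letter is 'p' insert -om- after the first vowel; stems whose second-to-last letter is 'f' or 'n' add -ast.
So pigugk → pigogk.

pigogk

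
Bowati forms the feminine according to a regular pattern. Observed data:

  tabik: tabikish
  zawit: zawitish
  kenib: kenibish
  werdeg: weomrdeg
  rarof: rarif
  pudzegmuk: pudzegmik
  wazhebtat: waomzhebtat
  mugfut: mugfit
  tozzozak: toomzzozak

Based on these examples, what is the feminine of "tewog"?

tabik and tozzozak both end in -k yet inflect differently (tabikish, toomzzozak), so the final letter is not what conditions the rule; the last vowel is.
"tewog" has last vowel 'o'. The one such stem in the data (rarof → rarif) changes the last vowel to 'i' (as do mugfut, pudzegmuk), so the same rule applies.
So tewog → tewig.

tewig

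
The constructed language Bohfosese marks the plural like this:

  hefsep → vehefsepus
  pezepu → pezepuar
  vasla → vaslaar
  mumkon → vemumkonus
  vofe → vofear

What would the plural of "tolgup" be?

vetolgupus

"tolgup" ends in a consonant. The stems ending in a consonant (mumkon → vemumkonus, hefsep → vehefsepus) add ve- … -us around the stem.
So tolgup → vetolgupus.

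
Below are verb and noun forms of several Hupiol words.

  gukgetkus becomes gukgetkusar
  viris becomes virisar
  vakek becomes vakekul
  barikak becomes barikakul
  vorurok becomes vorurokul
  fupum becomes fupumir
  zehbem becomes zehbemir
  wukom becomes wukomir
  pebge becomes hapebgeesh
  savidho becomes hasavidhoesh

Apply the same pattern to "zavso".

gukgetkus and fupum both have last vowel 'u' yet inflect differently (gukgetkusar, fupumir), so the last vowel is not what conditions the rule; the final letter is.
"zavso" ends in -o. The one such stem in the data (savidho → hasavidhoesh) adds ha- … -esh around the stem, so the same rule applies.
So zavso → hazavsoesh.

hazavsoesh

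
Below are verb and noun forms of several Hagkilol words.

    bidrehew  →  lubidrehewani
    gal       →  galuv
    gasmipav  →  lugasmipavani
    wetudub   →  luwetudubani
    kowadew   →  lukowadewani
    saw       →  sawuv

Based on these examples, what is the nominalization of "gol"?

goluv

"gol" has 1 vowel. The stems with 1 vowel (saw → sawuv, gal → galuv) add -uv.
The other pattern: stems with 3 vowels add lu- … -ani around the stem.
So gol → goluv.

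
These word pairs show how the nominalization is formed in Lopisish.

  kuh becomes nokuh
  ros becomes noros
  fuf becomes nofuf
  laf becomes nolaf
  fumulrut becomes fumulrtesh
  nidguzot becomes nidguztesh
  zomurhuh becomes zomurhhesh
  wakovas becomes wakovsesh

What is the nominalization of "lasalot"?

kuh and zomurhuh both end in -h yet inflect differently (nokuh, zomurhhesh), so the final letter is not what conditions the rule; the number of vowels is.
"lasalot" has 3 vowels. The stems with 3 vowels (fumulrut → fumulrtesh, nidguzot → nidguztesh, zomurhuh → zomurhhesh) delete the last vowel and add -esh.
So lasalot → lasaltesh.

lasaltesh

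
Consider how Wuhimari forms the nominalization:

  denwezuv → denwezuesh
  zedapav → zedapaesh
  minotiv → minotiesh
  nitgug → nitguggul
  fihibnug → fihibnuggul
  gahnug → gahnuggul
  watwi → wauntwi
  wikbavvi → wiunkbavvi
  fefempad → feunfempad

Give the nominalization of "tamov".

"tamov" ends in -v. The stems ending in -v (denwezuv → denwezuesh, zedapav → zedapaesh, minotiv → minotiesh) drop the final letter and add -esh.
The other patterns: stems ending in -g double the final consonant and add -ul; stems ending in -d or -i insert -un- after the first vowel.
So tamov → tamoesh.

tamoesh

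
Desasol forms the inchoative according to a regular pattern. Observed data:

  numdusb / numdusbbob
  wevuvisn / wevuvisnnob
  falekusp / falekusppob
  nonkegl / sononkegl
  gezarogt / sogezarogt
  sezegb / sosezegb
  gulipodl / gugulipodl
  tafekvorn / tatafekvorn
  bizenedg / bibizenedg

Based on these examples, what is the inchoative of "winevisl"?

winevisllob

numdusb and sezegb both end in -b yet inflect differently (numdusbbob, sosezegb), so the final letter is not what conditions the rule; the second-to-last letter is.
"winevisl" has second-to-last letter 's'. The stems whose second-to-last letter is 's' (numdusb → numdusbbob, wevuvisn → wevuvisnnob, falekusp → falekusppob) double the final consonant and add -ob.
So winevisl → winevisllob.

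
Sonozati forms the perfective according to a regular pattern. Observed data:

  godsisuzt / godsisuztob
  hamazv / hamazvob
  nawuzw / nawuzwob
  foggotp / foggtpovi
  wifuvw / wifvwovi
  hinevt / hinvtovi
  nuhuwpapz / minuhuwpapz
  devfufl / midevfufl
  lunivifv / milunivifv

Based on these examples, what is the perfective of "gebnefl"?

migebnefl

nawuzw and wifuvw both end in -w yet inflect differently (nawuzwob, wifvwovi), so the final letter is not what conditions the rule; the second-to-last letter is.
"gebnefl" has second-to-last letter 'f'. The stems whose second-to-last letter is 'f' (devfufl → midevfufl, lunivifv → milunivifv) add the prefix mi-.
The other patterns: stems whose second-to-last letter is 'z' add -ob; stems whose second-to-last letter is 't' or 'v' delete the last vowel and add -ovi.
So gebnefl → migebnefl.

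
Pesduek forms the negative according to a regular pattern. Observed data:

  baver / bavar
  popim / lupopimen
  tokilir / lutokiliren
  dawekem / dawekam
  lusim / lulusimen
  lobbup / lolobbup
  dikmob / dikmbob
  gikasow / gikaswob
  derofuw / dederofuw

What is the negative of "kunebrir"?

lukunebriren

baver and tokilir both end in -r yet inflect differently (bavar, lutokiliren), so the final letter is not what conditions the rule; the last vowel is.
"kunebrir" has last vowel 'i'. The stems whose last vowel is 'i' (tokilir → lutokiliren, popim → lupopimen, lusim → lulusimen) add lu- … -en around the stem.
The other patterns: stems whose last vowel is 'e' change the last vowel to 'a'; stems whose last vowel is 'u' repeat the first consonant+vowel as a prefix; stems whose last vowel is 'o' delete the last vowel and add -ob.
So kunebrir → lukunebriren.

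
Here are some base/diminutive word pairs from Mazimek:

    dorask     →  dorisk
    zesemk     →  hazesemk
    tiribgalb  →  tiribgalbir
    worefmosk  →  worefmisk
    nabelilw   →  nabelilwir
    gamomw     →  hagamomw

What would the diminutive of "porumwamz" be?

zesemk and worefmosk both end in -k yet inflect differently (hazesemk, worefmisk), so the final letter is not what conditions the rule; the second-to-last letter is.
"porumwamz" has second-to-last letter 'm'. The stems whose second-to-last letter is 'm' (zesemk → hazesemk, gamomw → hagamomw) add the prefix ha-.
The other patterns: stems whose second-to-last letter is 's' change the last vowel to 'i'; stems whose second-to-last letter is 'l' add -ir.
So porumwamz → haporumwamz.

haporumwamz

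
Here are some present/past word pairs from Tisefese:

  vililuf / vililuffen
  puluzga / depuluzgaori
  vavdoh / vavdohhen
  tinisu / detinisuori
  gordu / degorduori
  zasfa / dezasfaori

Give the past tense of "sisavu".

desisavuori

gordu and vililuf both have last vowel 'u' yet inflect differently (degorduori, vililuffen), so the last vowel is not what conditions the rule; whether the stem ends in a vowel or a consonant is.
"sisavu" ends in a vowel. The stems ending in a vowel (puluzga → depuluzgaori, zasfa → dezasfaori, gordu → degorduori) add de- … -ori around the stem.
The other pattern: stems ending in a consonant double the final consonant and add -en.
So sisavu → desisavuori.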